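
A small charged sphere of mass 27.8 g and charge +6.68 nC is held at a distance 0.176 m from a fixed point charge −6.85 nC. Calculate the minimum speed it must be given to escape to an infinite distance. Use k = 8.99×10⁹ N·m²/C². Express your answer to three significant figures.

To just escape, total mechanical energy must reach zero at infinity: ½mv²_min + U = 0, so ½mv²_min = −U = |kQq|/r.
|U| = |kQq|/r = (8.99×10⁹ N·m²/C²)(6.85×10⁻⁹)(6.68×10⁻⁹)/(0.176) = 2.34×10⁻⁶ J.
v_min = √(2|U|/m) = √(2·2.34×10⁻⁶/0.0278) = 0.0130 m/s.

0.0130 m/s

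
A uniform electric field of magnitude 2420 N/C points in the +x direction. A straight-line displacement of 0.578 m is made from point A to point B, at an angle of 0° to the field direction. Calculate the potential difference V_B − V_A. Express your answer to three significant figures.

Only the component of displacement along E changes the potential: ΔV = −E·d·cosθ.
ΔV = −(2420 V/m)(0.578 m)cos0° = -1400 V.

-1400 V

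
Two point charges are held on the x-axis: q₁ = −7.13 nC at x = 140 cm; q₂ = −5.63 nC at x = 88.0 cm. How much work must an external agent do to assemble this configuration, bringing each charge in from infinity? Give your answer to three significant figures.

The work to assemble the configuration equals its total potential energy, U = Σ kqᵢqⱼ/rᵢⱼ over all pairs.
Pair separations: r₁₂ = 0.520 m.
U = (6.94×10⁻⁷) = 6.94×10⁻⁷ J.

6.94×10⁻⁷ J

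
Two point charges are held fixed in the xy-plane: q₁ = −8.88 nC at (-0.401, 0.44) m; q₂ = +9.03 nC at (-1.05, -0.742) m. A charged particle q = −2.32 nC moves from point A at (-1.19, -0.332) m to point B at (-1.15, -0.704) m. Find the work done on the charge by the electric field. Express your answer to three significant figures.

1.36×10⁻⁶ J

The work done by the electric force is W_field = −ΔU = −q(V_B − V_A) = q(V_A − V_B).
At A: distances to the source charges are 1.10 m, 0.433 m; V_A = Σ kqᵢ/rᵢ = 115 V.
At B: distances to the source charges are 1.37 m, 0.107 m; V_B = Σ kqᵢ/rᵢ = 700 V.
ΔV = V_B − V_A = 585 V.
W_field = −qΔV = −(-2.32×10⁻⁹ C)(585 V) = 1.36×10⁻⁶ J.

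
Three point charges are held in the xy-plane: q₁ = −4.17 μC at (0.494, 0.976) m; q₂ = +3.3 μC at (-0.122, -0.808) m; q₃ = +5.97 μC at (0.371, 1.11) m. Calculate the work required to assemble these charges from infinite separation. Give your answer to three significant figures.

The assembly work is the sum of pairwise potential energies, U = Σ_{i<j} kqᵢqⱼ/rᵢⱼ.
Pair separations: r₁₂ = 1.89 m, r₁₃ = 0.182 m, r₂₃ = 1.98 m.
U = (-0.0655) + (-1.23) + (0.0894) = -1.21 J.

-1.21 J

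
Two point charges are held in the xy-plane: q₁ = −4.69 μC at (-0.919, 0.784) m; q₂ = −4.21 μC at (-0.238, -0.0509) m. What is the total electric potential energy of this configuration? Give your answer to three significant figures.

The assembly work is the sum of pairwise potential energies, U = Σ_{i<j} kqᵢqⱼ/rᵢⱼ.
Pair separations: r₁₂ = 1.08 m.
U = (0.165) = 0.165 J.

0.165 J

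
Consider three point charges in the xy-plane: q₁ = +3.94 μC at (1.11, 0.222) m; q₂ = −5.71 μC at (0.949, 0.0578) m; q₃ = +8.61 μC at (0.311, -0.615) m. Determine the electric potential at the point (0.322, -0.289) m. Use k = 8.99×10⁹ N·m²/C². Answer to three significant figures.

Electric potential is a scalar, so the contributions from each charge add algebraically: V = Σ kqᵢ/rᵢ.
Distances from the field point to each charge: r₁ = 0.939 m, r₂ = 0.717 m, r₃ = 0.326 m.
V = k[(3.94×10⁻⁶)/(0.939) + (-5.71×10⁻⁶)/(0.717) + (8.61×10⁻⁶)/(0.326)] = 2.03×10⁵ V.

2.03×10⁵ V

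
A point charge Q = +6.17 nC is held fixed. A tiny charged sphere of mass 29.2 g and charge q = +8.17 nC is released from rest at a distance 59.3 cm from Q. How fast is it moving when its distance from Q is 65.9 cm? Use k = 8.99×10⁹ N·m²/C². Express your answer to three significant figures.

Only the electrostatic force acts, so mechanical energy is conserved: ½mv² = U₁ − U₂ = kQq(1/r₁ − 1/r₂).
U₁ − U₂ = (8.99×10⁹ N·m²/C²)(6.17×10⁻⁹ C)(8.17×10⁻⁹ C)(1/0.593 − 1/0.659) = 7.65×10⁻⁸ J.
v = √(2·7.65×10⁻⁸/0.0292) = 2.29×10⁻³ m/s.

2.29×10⁻³ m/s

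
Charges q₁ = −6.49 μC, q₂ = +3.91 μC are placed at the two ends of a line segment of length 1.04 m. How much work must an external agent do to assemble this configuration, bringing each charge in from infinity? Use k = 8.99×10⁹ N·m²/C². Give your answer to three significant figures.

The work to assemble the configuration equals its total potential energy, U = Σ kqᵢqⱼ/rᵢⱼ over all pairs.
The separation is r = 1.04 m.
U = (-0.219) = -0.219 J.

-0.219 J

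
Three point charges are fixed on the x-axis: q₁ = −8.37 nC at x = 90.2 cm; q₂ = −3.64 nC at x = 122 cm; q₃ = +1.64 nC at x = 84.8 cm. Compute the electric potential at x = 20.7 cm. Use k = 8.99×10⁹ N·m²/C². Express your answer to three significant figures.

The total potential is the scalar sum of each charge's contribution, V = Σ kqᵢ/rᵢ.
Distances from the field point to each charge: r₁ = 0.695 m, r₂ = 1.01 m, r₃ = 0.641 m.
V = k[(-8.37×10⁻⁹)/(0.695) + (-3.64×10⁻⁹)/(1.01) + (1.64×10⁻⁹)/(0.641)] = -118 V.

-118 V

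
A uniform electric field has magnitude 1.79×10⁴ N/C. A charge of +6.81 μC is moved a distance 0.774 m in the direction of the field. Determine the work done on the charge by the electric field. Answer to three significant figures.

The potential change for a displacement 0.774 m in the direction of the field is ΔV = −Ed = -1.39×10⁴ V.
W_field = −qΔV = 0.0943 J.

0.0943 J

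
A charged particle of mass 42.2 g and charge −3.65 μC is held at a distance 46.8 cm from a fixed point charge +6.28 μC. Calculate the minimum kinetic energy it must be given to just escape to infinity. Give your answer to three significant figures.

0.440 J

To just escape, total mechanical energy must reach zero at infinity: ½mv²_min + U = 0, so ½mv²_min = −U = |kQq|/r.
|U| = |kQq|/r = (8.99×10⁹ N·m²/C²)(6.28×10⁻⁶)(3.65×10⁻⁶)/(0.468) = 0.440 J.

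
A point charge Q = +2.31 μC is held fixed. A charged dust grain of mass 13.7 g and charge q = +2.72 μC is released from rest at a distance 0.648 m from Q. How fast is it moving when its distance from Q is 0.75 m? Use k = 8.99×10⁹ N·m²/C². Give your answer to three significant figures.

Only the electrostatic force acts, so mechanical energy is conserved: ½mv² = U₁ − U₂ = kQq(1/r₁ − 1/r₂).
U₁ − U₂ = (8.99×10⁹ N·m²/C²)(2.31×10⁻⁶ C)(2.72×10⁻⁶ C)(1/0.648 − 1/0.750) = 0.0119 J.
v = √(2·0.0119/0.0137) = 1.32 m/s.

1.32 m/s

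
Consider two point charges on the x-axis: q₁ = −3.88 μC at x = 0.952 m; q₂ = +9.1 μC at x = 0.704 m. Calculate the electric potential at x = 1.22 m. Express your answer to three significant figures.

2.84×10⁴ V

Electric potential is a scalar, so the contributions from each charge add algebraically: V = Σ kqᵢ/rᵢ.
Distances from the field point to each charge: r₁ = 0.268 m, r₂ = 0.516 m.
V = k[(-3.88×10⁻⁶)/(0.268) + (9.10×10⁻⁶)/(0.516)] = 2.84×10⁴ V.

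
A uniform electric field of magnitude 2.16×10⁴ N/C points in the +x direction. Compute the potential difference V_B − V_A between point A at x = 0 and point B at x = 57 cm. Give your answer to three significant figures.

In a uniform field, potential decreases in the direction of E: V_B − V_A = −E·Δx.
V_B − V_A = −(2.16×10⁴ V/m)(0.570 m) = -1.23×10⁴ V.

-1.23×10⁴ V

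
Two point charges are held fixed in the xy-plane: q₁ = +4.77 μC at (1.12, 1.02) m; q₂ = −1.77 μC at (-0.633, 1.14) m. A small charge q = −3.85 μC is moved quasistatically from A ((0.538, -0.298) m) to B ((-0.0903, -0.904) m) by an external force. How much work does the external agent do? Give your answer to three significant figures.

0.0379 J

For quasistatic motion the external work equals the change in potential energy: W_ext = qΔV = q(V_B − V_A).
At A: distances to the source charges are 1.44 m, 1.85 m; V_A = Σ kqᵢ/rᵢ = 2.12×10⁴ V.
At B: distances to the source charges are 2.27 m, 2.11 m; V_B = Σ kqᵢ/rᵢ = 1.13×10⁴ V.
ΔV = V_B − V_A = -9840 V.
W_ext = qΔV = (-3.85×10⁻⁶ C)(-9840 V) = 0.0379 J.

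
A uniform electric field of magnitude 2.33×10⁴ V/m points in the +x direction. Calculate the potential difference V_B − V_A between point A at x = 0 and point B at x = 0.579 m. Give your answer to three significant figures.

In a uniform field, potential decreases in the direction of E: V_B − V_A = −E·Δx.
V_B − V_A = −(2.33×10⁴ V/m)(0.579 m) = -1.35×10⁴ V.

-1.35×10⁴ V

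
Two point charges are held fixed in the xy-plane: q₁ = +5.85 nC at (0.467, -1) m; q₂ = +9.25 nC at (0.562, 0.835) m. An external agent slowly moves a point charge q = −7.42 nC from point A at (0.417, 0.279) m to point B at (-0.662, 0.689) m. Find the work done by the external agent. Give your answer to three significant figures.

6.86×10⁻⁷ J

For quasistatic motion the external work equals the change in potential energy: W_ext = qΔV = q(V_B − V_A).
At A: distances to the source charges are 1.28 m, 0.575 m; V_A = Σ kqᵢ/rᵢ = 186 V.
At B: distances to the source charges are 2.03 m, 1.23 m; V_B = Σ kqᵢ/rᵢ = 93.3 V.
ΔV = V_B − V_A = -92.5 V.
W_ext = qΔV = (-7.42×10⁻⁹ C)(-92.5 V) = 6.86×10⁻⁷ J.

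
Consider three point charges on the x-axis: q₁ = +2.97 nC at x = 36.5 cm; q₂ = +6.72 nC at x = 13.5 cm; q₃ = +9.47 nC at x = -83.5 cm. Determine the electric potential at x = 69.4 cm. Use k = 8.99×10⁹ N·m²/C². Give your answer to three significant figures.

Electric potential is a scalar, so the contributions from each charge add algebraically: V = Σ kqᵢ/rᵢ.
Distances from the field point to each charge: r₁ = 0.329 m, r₂ = 0.559 m, r₃ = 1.53 m.
V = k[(2.97×10⁻⁹)/(0.329) + (6.72×10⁻⁹)/(0.559) + (9.47×10⁻⁹)/(1.53)] = 245 V.

245 V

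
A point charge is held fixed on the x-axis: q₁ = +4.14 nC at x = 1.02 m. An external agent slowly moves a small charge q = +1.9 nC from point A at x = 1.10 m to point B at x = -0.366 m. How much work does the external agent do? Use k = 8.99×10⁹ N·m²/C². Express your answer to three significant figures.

-8.33×10⁻⁷ J

For quasistatic motion the external work equals the change in potential energy: W_ext = qΔV = q(V_B − V_A).
At A: distance to the source charge is 0.0800 m; V_A = kq₁/r = 465 V.
At B: distance to the source charge is 1.39 m; V_B = kq₁/r = 26.9 V.
ΔV = V_B − V_A = -438 V.
W_ext = qΔV = (1.90×10⁻⁹ C)(-438 V) = -8.33×10⁻⁷ J.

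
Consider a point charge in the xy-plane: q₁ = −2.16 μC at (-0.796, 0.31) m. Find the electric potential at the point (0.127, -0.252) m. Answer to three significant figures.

-1.80×10⁴ V

The total potential is the scalar sum of each charge's contribution, V = Σ kqᵢ/rᵢ.
Distances from the field point to each charge: r₁ = 1.08 m.
V = k[(-2.16×10⁻⁶)/(1.08)] = -1.80×10⁴ V.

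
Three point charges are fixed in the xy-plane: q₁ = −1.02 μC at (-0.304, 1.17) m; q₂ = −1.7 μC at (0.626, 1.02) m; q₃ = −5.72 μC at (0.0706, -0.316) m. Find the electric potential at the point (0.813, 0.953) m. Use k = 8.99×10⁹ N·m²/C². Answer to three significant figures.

Electric potential is a scalar, so the contributions from each charge add algebraically: V = Σ kqᵢ/rᵢ.
Distances from the field point to each charge: r₁ = 1.14 m, r₂ = 0.199 m, r₃ = 1.47 m.
V = k[(-1.02×10⁻⁶)/(1.14) + (-1.70×10⁻⁶)/(0.199) + (-5.72×10⁻⁶)/(1.47)] = -1.20×10⁵ V.

-1.20×10⁵ V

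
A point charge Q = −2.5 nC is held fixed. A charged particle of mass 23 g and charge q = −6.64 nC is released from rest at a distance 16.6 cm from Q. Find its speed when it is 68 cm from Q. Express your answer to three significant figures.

Only the electrostatic force acts, so mechanical energy is conserved: ½mv² = U₁ − U₂ = kQq(1/r₁ − 1/r₂).
U₁ − U₂ = (8.99×10⁹ N·m²/C²)(-2.50×10⁻⁹ C)(-6.64×10⁻⁹ C)(1/0.166 − 1/0.680) = 6.80×10⁻⁷ J.
v = √(2·6.80×10⁻⁷/0.0230) = 7.69×10⁻³ m/s.

7.69×10⁻³ m/s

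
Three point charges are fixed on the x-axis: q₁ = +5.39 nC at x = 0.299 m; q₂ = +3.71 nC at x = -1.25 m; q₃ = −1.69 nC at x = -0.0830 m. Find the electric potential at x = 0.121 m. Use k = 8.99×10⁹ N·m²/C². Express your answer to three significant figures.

Electric potential is a scalar, so the contributions from each charge add algebraically: V = Σ kqᵢ/rᵢ.
Distances from the field point to each charge: r₁ = 0.178 m, r₂ = 1.37 m, r₃ = 0.204 m.
V = k[(5.39×10⁻⁹)/(0.178) + (3.71×10⁻⁹)/(1.37) + (-1.69×10⁻⁹)/(0.204)] = 222 V.

222 V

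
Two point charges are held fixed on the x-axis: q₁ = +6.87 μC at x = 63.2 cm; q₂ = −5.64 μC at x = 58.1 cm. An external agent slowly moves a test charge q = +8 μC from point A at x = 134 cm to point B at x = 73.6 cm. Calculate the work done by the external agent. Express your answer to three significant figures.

For quasistatic motion the external work equals the change in potential energy: W_ext = qΔV = q(V_B − V_A).
At A: distances to the source charges are 0.708 m, 0.759 m; V_A = Σ kqᵢ/rᵢ = 2.04×10⁴ V.
At B: distances to the source charges are 0.104 m, 0.155 m; V_B = Σ kqᵢ/rᵢ = 2.67×10⁵ V.
ΔV = V_B − V_A = 2.46×10⁵ V.
W_ext = qΔV = (8.00×10⁻⁶ C)(2.46×10⁵ V) = 1.97 J.

1.97 J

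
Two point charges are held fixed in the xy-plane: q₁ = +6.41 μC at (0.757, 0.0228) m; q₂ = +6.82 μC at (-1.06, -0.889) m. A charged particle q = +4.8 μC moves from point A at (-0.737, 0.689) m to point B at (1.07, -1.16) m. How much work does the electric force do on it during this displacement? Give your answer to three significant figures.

The work done by the electric force is W_field = −ΔU = −q(V_B − V_A) = q(V_A − V_B).
At A: distances to the source charges are 1.64 m, 1.61 m; V_A = Σ kqᵢ/rᵢ = 7.33×10⁴ V.
At B: distances to the source charges are 1.22 m, 2.15 m; V_B = Σ kqᵢ/rᵢ = 7.57×10⁴ V.
ΔV = V_B − V_A = 2360 V.
W_field = −qΔV = −(4.80×10⁻⁶ C)(2360 V) = -0.0113 J.

-0.0113 J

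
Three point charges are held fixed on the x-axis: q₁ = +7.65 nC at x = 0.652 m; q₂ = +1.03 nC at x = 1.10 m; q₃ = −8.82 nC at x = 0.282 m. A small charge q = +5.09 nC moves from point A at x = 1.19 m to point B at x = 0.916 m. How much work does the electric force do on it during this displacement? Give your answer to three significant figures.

The work done by the electric force is W_field = −ΔU = −q(V_B − V_A) = q(V_A − V_B).
At A: distances to the source charges are 0.538 m, 0.0900 m, 0.908 m; V_A = Σ kqᵢ/rᵢ = 143 V.
At B: distances to the source charges are 0.264 m, 0.184 m, 0.634 m; V_B = Σ kqᵢ/rᵢ = 186 V.
ΔV = V_B − V_A = 42.4 V.
W_field = −qΔV = −(5.09×10⁻⁹ C)(42.4 V) = -2.16×10⁻⁷ J.

-2.16×10⁻⁷ J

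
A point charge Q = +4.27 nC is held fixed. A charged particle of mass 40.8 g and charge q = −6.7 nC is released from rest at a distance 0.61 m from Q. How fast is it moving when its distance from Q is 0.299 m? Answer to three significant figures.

Only the electrostatic force acts, so mechanical energy is conserved: ½mv² = U₁ − U₂ = kQq(1/r₁ − 1/r₂).
U₁ − U₂ = (8.99×10⁹ N·m²/C²)(4.27×10⁻⁹ C)(-6.70×10⁻⁹ C)(1/0.610 − 1/0.299) = 4.39×10⁻⁷ J.
v = √(2·4.39×10⁻⁷/0.0408) = 4.64×10⁻³ m/s.

4.64×10⁻³ m/s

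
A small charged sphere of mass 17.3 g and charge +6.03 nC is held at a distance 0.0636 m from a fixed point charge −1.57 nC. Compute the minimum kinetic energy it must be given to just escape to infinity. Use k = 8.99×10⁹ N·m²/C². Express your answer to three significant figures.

To just escape, total mechanical energy must reach zero at infinity: ½mv²_min + U = 0, so ½mv²_min = −U = |kQq|/r.
|U| = |kQq|/r = (8.99×10⁹ N·m²/C²)(1.57×10⁻⁹)(6.03×10⁻⁹)/(0.0636) = 1.34×10⁻⁶ J.

1.34×10⁻⁶ J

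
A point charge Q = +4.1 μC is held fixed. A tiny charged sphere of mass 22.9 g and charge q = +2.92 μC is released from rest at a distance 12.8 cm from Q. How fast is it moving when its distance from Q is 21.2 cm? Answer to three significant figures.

5.39 m/s

Only the electrostatic force acts, so mechanical energy is conserved: ½mv² = U₁ − U₂ = kQq(1/r₁ − 1/r₂).
U₁ − U₂ = (8.99×10⁹ N·m²/C²)(4.10×10⁻⁶ C)(2.92×10⁻⁶ C)(1/0.128 − 1/0.212) = 0.333 J.
v = √(2·0.333/0.0229) = 5.39 m/s.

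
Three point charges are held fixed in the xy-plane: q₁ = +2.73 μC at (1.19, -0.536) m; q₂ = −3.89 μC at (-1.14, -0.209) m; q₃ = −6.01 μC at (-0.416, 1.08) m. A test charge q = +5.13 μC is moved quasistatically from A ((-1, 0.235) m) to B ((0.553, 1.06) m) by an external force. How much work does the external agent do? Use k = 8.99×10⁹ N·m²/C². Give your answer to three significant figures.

For quasistatic motion the external work equals the change in potential energy: W_ext = qΔV = q(V_B − V_A).
At A: distances to the source charges are 2.32 m, 0.466 m, 1.03 m; V_A = Σ kqᵢ/rᵢ = -1.17×10⁵ V.
At B: distances to the source charges are 1.72 m, 2.12 m, 0.969 m; V_B = Σ kqᵢ/rᵢ = -5.80×10⁴ V.
ΔV = V_B − V_A = 5.92×10⁴ V.
W_ext = qΔV = (5.13×10⁻⁶ C)(5.92×10⁴ V) = 0.303 J.

0.303 J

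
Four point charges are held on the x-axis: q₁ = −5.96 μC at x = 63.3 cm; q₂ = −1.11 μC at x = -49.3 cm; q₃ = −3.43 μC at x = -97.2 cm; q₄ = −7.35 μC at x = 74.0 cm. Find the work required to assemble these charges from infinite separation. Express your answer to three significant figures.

4.11 J

The work to assemble the configuration equals its total potential energy, U = Σ kqᵢqⱼ/rᵢⱼ over all pairs.
Pair separations: r₁₂ = 1.13 m, r₁₃ = 1.60 m, r₁₄ = 0.107 m, r₂₃ = 0.479 m, r₂₄ = 1.23 m, r₃₄ = 1.71 m.
Summing all 6 pair terms gives U = 4.11 J.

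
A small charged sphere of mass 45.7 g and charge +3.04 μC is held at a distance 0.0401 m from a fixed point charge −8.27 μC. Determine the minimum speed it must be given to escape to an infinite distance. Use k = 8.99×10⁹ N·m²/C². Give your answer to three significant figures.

To just escape, total mechanical energy must reach zero at infinity: ½mv²_min + U = 0, so ½mv²_min = −U = |kQq|/r.
|U| = |kQq|/r = (8.99×10⁹ N·m²/C²)(8.27×10⁻⁶)(3.04×10⁻⁶)/(0.0401) = 5.64 J.
v_min = √(2|U|/m) = √(2·5.64/0.0457) = 15.7 m/s.

15.7 m/s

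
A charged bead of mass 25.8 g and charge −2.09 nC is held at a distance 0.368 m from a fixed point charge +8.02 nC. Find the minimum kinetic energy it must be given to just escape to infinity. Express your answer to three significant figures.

To just escape, total mechanical energy must reach zero at infinity: ½mv²_min + U = 0, so ½mv²_min = −U = |kQq|/r.
|U| = |kQq|/r = (8.99×10⁹ N·m²/C²)(8.02×10⁻⁹)(2.09×10⁻⁹)/(0.368) = 4.09×10⁻⁷ J.

4.09×10⁻⁷ J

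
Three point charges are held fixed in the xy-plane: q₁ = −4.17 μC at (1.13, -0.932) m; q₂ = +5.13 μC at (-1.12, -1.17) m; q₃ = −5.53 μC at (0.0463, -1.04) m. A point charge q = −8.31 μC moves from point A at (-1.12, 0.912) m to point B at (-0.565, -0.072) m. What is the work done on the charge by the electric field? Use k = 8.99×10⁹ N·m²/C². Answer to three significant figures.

The work done by the electric force is W_field = −ΔU = −q(V_B − V_A) = q(V_A − V_B).
At A: distances to the source charges are 2.91 m, 2.08 m, 2.27 m; V_A = Σ kqᵢ/rᵢ = -1.26×10⁴ V.
At B: distances to the source charges are 1.90 m, 1.23 m, 1.14 m; V_B = Σ kqᵢ/rᵢ = -2.57×10⁴ V.
ΔV = V_B − V_A = -1.31×10⁴ V.
W_field = −qΔV = −(-8.31×10⁻⁶ C)(-1.31×10⁴ V) = -0.109 J.

-0.109 J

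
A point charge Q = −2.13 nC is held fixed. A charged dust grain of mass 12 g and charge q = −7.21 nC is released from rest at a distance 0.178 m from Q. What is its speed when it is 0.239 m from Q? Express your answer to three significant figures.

Only the electrostatic force acts, so mechanical energy is conserved: ½mv² = U₁ − U₂ = kQq(1/r₁ − 1/r₂).
U₁ − U₂ = (8.99×10⁹ N·m²/C²)(-2.13×10⁻⁹ C)(-7.21×10⁻⁹ C)(1/0.178 − 1/0.239) = 1.98×10⁻⁷ J.
v = √(2·1.98×10⁻⁷/0.0120) = 5.74×10⁻³ m/s.

5.74×10⁻³ m/s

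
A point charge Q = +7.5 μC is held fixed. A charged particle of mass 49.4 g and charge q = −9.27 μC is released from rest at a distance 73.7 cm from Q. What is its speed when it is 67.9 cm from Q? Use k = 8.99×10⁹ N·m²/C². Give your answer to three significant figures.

1.71 m/s

Only the electrostatic force acts, so mechanical energy is conserved: ½mv² = U₁ − U₂ = kQq(1/r₁ − 1/r₂).
U₁ − U₂ = (8.99×10⁹ N·m²/C²)(7.50×10⁻⁶ C)(-9.27×10⁻⁶ C)(1/0.737 − 1/0.679) = 0.0724 J.
v = √(2·0.0724/0.0494) = 1.71 m/s.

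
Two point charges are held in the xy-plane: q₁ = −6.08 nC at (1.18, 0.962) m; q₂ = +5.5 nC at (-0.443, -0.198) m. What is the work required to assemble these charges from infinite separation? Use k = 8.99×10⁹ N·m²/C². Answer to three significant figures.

-1.51×10⁻⁷ J

The work to assemble the configuration equals its total potential energy, U = Σ kqᵢqⱼ/rᵢⱼ over all pairs.
Pair separations: r₁₂ = 1.99 m.
U = (-1.51×10⁻⁷) = -1.51×10⁻⁷ J.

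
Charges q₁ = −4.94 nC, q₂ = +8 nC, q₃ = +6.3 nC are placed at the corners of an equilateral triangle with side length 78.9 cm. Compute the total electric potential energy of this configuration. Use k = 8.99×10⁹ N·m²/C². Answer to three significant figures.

-2.31×10⁻⁷ J

The assembly work is the sum of pairwise potential energies, U = Σ_{i<j} kqᵢqⱼ/rᵢⱼ.
All three pair separations equal the side length, 0.789 m.
U = (-4.50×10⁻⁷) + (-3.55×10⁻⁷) + (5.74×10⁻⁷) = -2.31×10⁻⁷ J.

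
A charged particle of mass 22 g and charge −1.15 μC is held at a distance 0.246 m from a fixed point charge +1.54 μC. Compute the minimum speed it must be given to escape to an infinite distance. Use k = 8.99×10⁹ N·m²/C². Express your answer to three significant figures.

To just escape, total mechanical energy must reach zero at infinity: ½mv²_min + U = 0, so ½mv²_min = −U = |kQq|/r.
|U| = |kQq|/r = (8.99×10⁹ N·m²/C²)(1.54×10⁻⁶)(1.15×10⁻⁶)/(0.246) = 0.0647 J.
v_min = √(2|U|/m) = √(2·0.0647/0.0220) = 2.43 m/s.

2.43 m/s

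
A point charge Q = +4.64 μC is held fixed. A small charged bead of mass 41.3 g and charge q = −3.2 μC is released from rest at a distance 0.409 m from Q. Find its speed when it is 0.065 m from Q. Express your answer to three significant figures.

9.15 m/s

Only the electrostatic force acts, so mechanical energy is conserved: ½mv² = U₁ − U₂ = kQq(1/r₁ − 1/r₂).
U₁ − U₂ = (8.99×10⁹ N·m²/C²)(4.64×10⁻⁶ C)(-3.20×10⁻⁶ C)(1/0.409 − 1/0.0650) = 1.73 J.
v = √(2·1.73/0.0413) = 9.15 m/s.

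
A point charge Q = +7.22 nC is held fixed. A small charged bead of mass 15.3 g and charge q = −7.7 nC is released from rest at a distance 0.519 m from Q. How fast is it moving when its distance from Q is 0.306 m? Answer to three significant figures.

Only the electrostatic force acts, so mechanical energy is conserved: ½mv² = U₁ − U₂ = kQq(1/r₁ − 1/r₂).
U₁ − U₂ = (8.99×10⁹ N·m²/C²)(7.22×10⁻⁹ C)(-7.70×10⁻⁹ C)(1/0.519 − 1/0.306) = 6.70×10⁻⁷ J.
v = √(2·6.70×10⁻⁷/0.0153) = 9.36×10⁻³ m/s.

9.36×10⁻³ m/s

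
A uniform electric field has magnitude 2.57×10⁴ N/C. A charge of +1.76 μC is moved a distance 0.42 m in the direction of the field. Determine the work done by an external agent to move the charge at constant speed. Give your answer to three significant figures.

The potential change for a displacement 0.42 m in the direction of the field is ΔV = −Ed = -1.08×10⁴ V.
W_ext = qΔV = -0.0190 J.

-0.0190 J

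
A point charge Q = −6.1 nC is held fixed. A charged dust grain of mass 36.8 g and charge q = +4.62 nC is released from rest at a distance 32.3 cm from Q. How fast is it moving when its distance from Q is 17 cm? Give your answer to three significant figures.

6.19×10⁻³ m/s

Only the electrostatic force acts, so mechanical energy is conserved: ½mv² = U₁ − U₂ = kQq(1/r₁ − 1/r₂).
U₁ − U₂ = (8.99×10⁹ N·m²/C²)(-6.10×10⁻⁹ C)(4.62×10⁻⁹ C)(1/0.323 − 1/0.170) = 7.06×10⁻⁷ J.
v = √(2·7.06×10⁻⁷/0.0368) = 6.19×10⁻³ m/s.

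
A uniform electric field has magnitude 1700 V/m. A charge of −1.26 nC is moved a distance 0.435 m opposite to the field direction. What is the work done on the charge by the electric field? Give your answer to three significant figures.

9.32×10⁻⁷ J

The potential change for a displacement 0.435 m opposite to the field direction is ΔV = +Ed = 740 V.
W_field = −qΔV = 9.32×10⁻⁷ J.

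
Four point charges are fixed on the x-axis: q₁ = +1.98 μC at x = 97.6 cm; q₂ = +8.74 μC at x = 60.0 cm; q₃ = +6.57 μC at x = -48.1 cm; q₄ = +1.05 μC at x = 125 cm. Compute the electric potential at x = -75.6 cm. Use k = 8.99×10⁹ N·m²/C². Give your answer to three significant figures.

2.88×10⁵ V

Electric potential is a scalar, so the contributions from each charge add algebraically: V = Σ kqᵢ/rᵢ.
Distances from the field point to each charge: r₁ = 1.73 m, r₂ = 1.36 m, r₃ = 0.275 m, r₄ = 2.01 m.
V = k[(1.98×10⁻⁶)/(1.73) + (8.74×10⁻⁶)/(1.36) + (6.57×10⁻⁶)/(0.275) + (1.05×10⁻⁶)/(2.01)] = 2.88×10⁵ V.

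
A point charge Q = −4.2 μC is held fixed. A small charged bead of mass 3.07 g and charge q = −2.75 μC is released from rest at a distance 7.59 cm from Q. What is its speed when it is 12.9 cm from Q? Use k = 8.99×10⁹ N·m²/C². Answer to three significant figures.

19.2 m/s

Only the electrostatic force acts, so mechanical energy is conserved: ½mv² = U₁ − U₂ = kQq(1/r₁ − 1/r₂).
U₁ − U₂ = (8.99×10⁹ N·m²/C²)(-4.20×10⁻⁶ C)(-2.75×10⁻⁶ C)(1/0.0759 − 1/0.129) = 0.563 J.
v = √(2·0.563/3.07×10⁻³) = 19.2 m/s.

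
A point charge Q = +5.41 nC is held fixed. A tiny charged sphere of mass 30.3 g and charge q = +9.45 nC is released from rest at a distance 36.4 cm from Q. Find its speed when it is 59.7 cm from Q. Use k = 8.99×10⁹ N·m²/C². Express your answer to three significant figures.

5.70×10⁻³ m/s

Only the electrostatic force acts, so mechanical energy is conserved: ½mv² = U₁ − U₂ = kQq(1/r₁ − 1/r₂).
U₁ − U₂ = (8.99×10⁹ N·m²/C²)(5.41×10⁻⁹ C)(9.45×10⁻⁹ C)(1/0.364 − 1/0.597) = 4.93×10⁻⁷ J.
v = √(2·4.93×10⁻⁷/0.0303) = 5.70×10⁻³ m/s.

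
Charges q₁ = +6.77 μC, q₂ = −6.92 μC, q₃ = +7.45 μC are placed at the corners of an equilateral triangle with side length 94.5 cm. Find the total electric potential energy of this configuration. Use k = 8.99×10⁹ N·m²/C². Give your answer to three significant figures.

-0.456 J

The work to assemble the configuration equals its total potential energy, U = Σ kqᵢqⱼ/rᵢⱼ over all pairs.
All three pair separations equal the side length, 0.945 m.
U = (-0.446) + (0.480) + (-0.490) = -0.456 J.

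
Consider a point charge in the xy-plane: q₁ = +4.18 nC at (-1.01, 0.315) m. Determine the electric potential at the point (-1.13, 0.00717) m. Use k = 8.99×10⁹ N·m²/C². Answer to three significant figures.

The total potential is the scalar sum of each charge's contribution, V = Σ kqᵢ/rᵢ.
Distances from the field point to each charge: r₁ = 0.330 m.
V = k[(4.18×10⁻⁹)/(0.330)] = 114 V.

114 V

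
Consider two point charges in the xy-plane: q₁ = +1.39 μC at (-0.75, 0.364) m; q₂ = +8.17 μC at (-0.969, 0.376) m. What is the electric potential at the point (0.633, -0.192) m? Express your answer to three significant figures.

5.16×10⁴ V

Electric potential is a scalar, so the contributions from each charge add algebraically: V = Σ kqᵢ/rᵢ.
Distances from the field point to each charge: r₁ = 1.49 m, r₂ = 1.70 m.
V = k[(1.39×10⁻⁶)/(1.49) + (8.17×10⁻⁶)/(1.70)] = 5.16×10⁴ V.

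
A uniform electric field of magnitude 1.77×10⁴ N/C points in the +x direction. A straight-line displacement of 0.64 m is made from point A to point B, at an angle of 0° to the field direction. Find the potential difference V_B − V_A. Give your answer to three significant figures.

Only the component of displacement along E changes the potential: ΔV = −E·d·cosθ.
ΔV = −(1.77×10⁴ V/m)(0.640 m)cos0° = -1.13×10⁴ V.

-1.13×10⁴ V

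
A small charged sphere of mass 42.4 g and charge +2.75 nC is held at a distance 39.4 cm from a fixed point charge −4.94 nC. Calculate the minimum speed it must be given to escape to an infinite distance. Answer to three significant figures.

To just escape, total mechanical energy must reach zero at infinity: ½mv²_min + U = 0, so ½mv²_min = −U = |kQq|/r.
|U| = |kQq|/r = (8.99×10⁹ N·m²/C²)(4.94×10⁻⁹)(2.75×10⁻⁹)/(0.394) = 3.10×10⁻⁷ J.
v_min = √(2|U|/m) = √(2·3.10×10⁻⁷/0.0424) = 3.82×10⁻³ m/s.

3.82×10⁻³ m/s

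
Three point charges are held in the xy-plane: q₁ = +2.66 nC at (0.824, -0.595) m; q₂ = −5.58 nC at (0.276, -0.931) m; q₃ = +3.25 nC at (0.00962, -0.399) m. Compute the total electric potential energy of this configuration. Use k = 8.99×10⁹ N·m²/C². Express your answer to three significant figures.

-3.89×10⁻⁷ J

The work to assemble the configuration equals its total potential energy, U = Σ kqᵢqⱼ/rᵢⱼ over all pairs.
Pair separations: r₁₂ = 0.643 m, r₁₃ = 0.838 m, r₂₃ = 0.595 m.
U = (-2.08×10⁻⁷) + (9.28×10⁻⁸) + (-2.74×10⁻⁷) = -3.89×10⁻⁷ J.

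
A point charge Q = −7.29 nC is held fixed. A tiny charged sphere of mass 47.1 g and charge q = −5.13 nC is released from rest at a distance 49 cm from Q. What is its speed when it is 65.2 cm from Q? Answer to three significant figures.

2.69×10⁻³ m/s

Only the electrostatic force acts, so mechanical energy is conserved: ½mv² = U₁ − U₂ = kQq(1/r₁ − 1/r₂).
U₁ − U₂ = (8.99×10⁹ N·m²/C²)(-7.29×10⁻⁹ C)(-5.13×10⁻⁹ C)(1/0.490 − 1/0.652) = 1.70×10⁻⁷ J.
v = √(2·1.70×10⁻⁷/0.0471) = 2.69×10⁻³ m/s.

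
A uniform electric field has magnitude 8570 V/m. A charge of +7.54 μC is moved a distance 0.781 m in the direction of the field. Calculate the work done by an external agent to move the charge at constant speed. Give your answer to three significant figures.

-0.0505 J

The potential change for a displacement 0.781 m in the direction of the field is ΔV = −Ed = -6690 V.
W_ext = qΔV = -0.0505 J.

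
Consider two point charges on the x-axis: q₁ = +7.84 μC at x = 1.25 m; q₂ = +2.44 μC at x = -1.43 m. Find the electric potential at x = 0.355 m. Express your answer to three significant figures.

9.10×10⁴ V

Electric potential is a scalar, so the contributions from each charge add algebraically: V = Σ kqᵢ/rᵢ.
Distances from the field point to each charge: r₁ = 0.895 m, r₂ = 1.78 m.
V = k[(7.84×10⁻⁶)/(0.895) + (2.44×10⁻⁶)/(1.78)] = 9.10×10⁴ V.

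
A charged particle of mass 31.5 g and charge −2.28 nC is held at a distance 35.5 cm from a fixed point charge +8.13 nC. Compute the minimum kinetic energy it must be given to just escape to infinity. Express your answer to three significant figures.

4.69×10⁻⁷ J

To just escape, total mechanical energy must reach zero at infinity: ½mv²_min + U = 0, so ½mv²_min = −U = |kQq|/r.
|U| = |kQq|/r = (8.99×10⁹ N·m²/C²)(8.13×10⁻⁹)(2.28×10⁻⁹)/(0.355) = 4.69×10⁻⁷ J.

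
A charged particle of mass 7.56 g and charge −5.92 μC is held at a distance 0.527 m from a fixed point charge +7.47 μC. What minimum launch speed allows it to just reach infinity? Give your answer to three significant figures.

To just escape, total mechanical energy must reach zero at infinity: ½mv²_min + U = 0, so ½mv²_min = −U = |kQq|/r.
|U| = |kQq|/r = (8.99×10⁹ N·m²/C²)(7.47×10⁻⁶)(5.92×10⁻⁶)/(0.527) = 0.754 J.
v_min = √(2|U|/m) = √(2·0.754/7.56×10⁻³) = 14.1 m/s.

14.1 m/s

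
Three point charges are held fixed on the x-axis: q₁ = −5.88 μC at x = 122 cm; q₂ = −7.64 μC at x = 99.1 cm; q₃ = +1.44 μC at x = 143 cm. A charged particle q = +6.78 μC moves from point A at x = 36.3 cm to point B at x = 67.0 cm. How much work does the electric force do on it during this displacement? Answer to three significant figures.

0.909 J

The work done by the electric force is W_field = −ΔU = −q(V_B − V_A) = q(V_A − V_B).
At A: distances to the source charges are 0.857 m, 0.628 m, 1.07 m; V_A = Σ kqᵢ/rᵢ = -1.59×10⁵ V.
At B: distances to the source charges are 0.550 m, 0.321 m, 0.760 m; V_B = Σ kqᵢ/rᵢ = -2.93×10⁵ V.
ΔV = V_B − V_A = -1.34×10⁵ V.
W_field = −qΔV = −(6.78×10⁻⁶ C)(-1.34×10⁵ V) = 0.909 J.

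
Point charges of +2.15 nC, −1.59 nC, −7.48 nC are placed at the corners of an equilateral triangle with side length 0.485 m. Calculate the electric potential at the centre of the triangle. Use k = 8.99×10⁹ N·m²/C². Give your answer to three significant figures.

-222 V

The total potential is the scalar sum of each charge's contribution, V = Σ kqᵢ/rᵢ.
The distance from each vertex to the centroid is a/√3 = 0.280 m.
V = k[(2.15×10⁻⁹)/(0.280) + (-1.59×10⁻⁹)/(0.280) + (-7.48×10⁻⁹)/(0.280)] = -222 V.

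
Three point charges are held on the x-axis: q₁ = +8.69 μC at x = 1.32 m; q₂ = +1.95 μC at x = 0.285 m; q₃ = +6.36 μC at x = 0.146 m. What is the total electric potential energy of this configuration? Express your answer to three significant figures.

The assembly work is the sum of pairwise potential energies, U = Σ_{i<j} kqᵢqⱼ/rᵢⱼ.
Pair separations: r₁₂ = 1.04 m, r₁₃ = 1.17 m, r₂₃ = 0.139 m.
U = (0.147) + (0.423) + (0.802) = 1.37 J.

1.37 J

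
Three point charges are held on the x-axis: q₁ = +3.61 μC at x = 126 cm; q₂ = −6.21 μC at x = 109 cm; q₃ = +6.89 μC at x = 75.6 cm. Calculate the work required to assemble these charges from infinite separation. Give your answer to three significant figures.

-1.89 J

The assembly work is the sum of pairwise potential energies, U = Σ_{i<j} kqᵢqⱼ/rᵢⱼ.
Pair separations: r₁₂ = 0.170 m, r₁₃ = 0.504 m, r₂₃ = 0.334 m.
U = (-1.19) + (0.444) + (-1.15) = -1.89 J.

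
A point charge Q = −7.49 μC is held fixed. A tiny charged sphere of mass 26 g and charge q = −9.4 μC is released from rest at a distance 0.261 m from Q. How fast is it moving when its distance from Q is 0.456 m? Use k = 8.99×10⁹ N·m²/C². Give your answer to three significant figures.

Only the electrostatic force acts, so mechanical energy is conserved: ½mv² = U₁ − U₂ = kQq(1/r₁ − 1/r₂).
U₁ − U₂ = (8.99×10⁹ N·m²/C²)(-7.49×10⁻⁶ C)(-9.40×10⁻⁶ C)(1/0.261 − 1/0.456) = 1.04 J.
v = √(2·1.04/0.0260) = 8.93 m/s.

8.93 m/s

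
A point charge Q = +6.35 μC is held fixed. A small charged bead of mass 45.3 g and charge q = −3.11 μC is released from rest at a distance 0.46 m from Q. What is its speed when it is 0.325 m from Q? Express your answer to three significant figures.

2.66 m/s

Only the electrostatic force acts, so mechanical energy is conserved: ½mv² = U₁ − U₂ = kQq(1/r₁ − 1/r₂).
U₁ − U₂ = (8.99×10⁹ N·m²/C²)(6.35×10⁻⁶ C)(-3.11×10⁻⁶ C)(1/0.460 − 1/0.325) = 0.160 J.
v = √(2·0.160/0.0453) = 2.66 m/s.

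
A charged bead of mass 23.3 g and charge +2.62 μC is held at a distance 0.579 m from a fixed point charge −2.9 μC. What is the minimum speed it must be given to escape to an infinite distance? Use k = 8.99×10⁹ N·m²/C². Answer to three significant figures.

To just escape, total mechanical energy must reach zero at infinity: ½mv²_min + U = 0, so ½mv²_min = −U = |kQq|/r.
|U| = |kQq|/r = (8.99×10⁹ N·m²/C²)(2.90×10⁻⁶)(2.62×10⁻⁶)/(0.579) = 0.118 J.
v_min = √(2|U|/m) = √(2·0.118/0.0233) = 3.18 m/s.

3.18 m/s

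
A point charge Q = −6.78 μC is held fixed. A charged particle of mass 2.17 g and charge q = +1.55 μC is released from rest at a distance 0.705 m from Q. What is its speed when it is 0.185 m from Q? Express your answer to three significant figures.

Only the electrostatic force acts, so mechanical energy is conserved: ½mv² = U₁ − U₂ = kQq(1/r₁ − 1/r₂).
U₁ − U₂ = (8.99×10⁹ N·m²/C²)(-6.78×10⁻⁶ C)(1.55×10⁻⁶ C)(1/0.705 − 1/0.185) = 0.377 J.
v = √(2·0.377/2.17×10⁻³) = 18.6 m/s.

18.6 m/s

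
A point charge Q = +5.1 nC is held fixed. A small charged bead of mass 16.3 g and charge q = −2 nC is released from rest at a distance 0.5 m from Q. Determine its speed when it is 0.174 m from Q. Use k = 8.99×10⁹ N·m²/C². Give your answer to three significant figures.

6.49×10⁻³ m/s

Only the electrostatic force acts, so mechanical energy is conserved: ½mv² = U₁ − U₂ = kQq(1/r₁ − 1/r₂).
U₁ − U₂ = (8.99×10⁹ N·m²/C²)(5.10×10⁻⁹ C)(-2.00×10⁻⁹ C)(1/0.500 − 1/0.174) = 3.44×10⁻⁷ J.
v = √(2·3.44×10⁻⁷/0.0163) = 6.49×10⁻³ m/s.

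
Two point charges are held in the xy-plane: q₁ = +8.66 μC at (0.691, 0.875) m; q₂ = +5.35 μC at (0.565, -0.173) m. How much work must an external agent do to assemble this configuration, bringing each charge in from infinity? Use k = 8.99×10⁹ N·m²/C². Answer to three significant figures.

0.395 J

The assembly work is the sum of pairwise potential energies, U = Σ_{i<j} kqᵢqⱼ/rᵢⱼ.
Pair separations: r₁₂ = 1.06 m.
U = (0.395) = 0.395 J.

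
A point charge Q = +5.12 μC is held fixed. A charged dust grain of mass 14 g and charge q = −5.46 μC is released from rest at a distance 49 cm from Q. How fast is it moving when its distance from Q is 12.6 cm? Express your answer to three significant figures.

Only the electrostatic force acts, so mechanical energy is conserved: ½mv² = U₁ − U₂ = kQq(1/r₁ − 1/r₂).
U₁ − U₂ = (8.99×10⁹ N·m²/C²)(5.12×10⁻⁶ C)(-5.46×10⁻⁶ C)(1/0.490 − 1/0.126) = 1.48 J.
v = √(2·1.48/0.0140) = 14.5 m/s.

14.5 m/s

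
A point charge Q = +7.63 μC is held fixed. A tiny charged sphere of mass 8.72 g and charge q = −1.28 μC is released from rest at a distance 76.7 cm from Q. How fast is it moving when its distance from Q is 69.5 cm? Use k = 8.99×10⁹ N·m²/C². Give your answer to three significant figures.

Only the electrostatic force acts, so mechanical energy is conserved: ½mv² = U₁ − U₂ = kQq(1/r₁ − 1/r₂).
U₁ − U₂ = (8.99×10⁹ N·m²/C²)(7.63×10⁻⁶ C)(-1.28×10⁻⁶ C)(1/0.767 − 1/0.695) = 0.0119 J.
v = √(2·0.0119/8.72×10⁻³) = 1.65 m/s.

1.65 m/s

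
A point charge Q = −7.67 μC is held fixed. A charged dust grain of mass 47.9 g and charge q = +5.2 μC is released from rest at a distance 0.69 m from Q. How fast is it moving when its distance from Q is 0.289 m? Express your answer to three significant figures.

5.49 m/s

Only the electrostatic force acts, so mechanical energy is conserved: ½mv² = U₁ − U₂ = kQq(1/r₁ − 1/r₂).
U₁ − U₂ = (8.99×10⁹ N·m²/C²)(-7.67×10⁻⁶ C)(5.20×10⁻⁶ C)(1/0.690 − 1/0.289) = 0.721 J.
v = √(2·0.721/0.0479) = 5.49 m/s.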